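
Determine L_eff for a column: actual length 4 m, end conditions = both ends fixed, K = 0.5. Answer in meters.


L_eff = K * L
= 0.5 * 4
= 2.0 m

2.0 m


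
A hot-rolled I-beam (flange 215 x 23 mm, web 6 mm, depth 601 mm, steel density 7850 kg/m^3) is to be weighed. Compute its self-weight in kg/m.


A_flanges = 2 * 215 * 23 = 9890 mm^2
A_web = (601 - 2 * 23) * 6 = 3330 mm^2
A_total = 9890 + 3330 = 13220 mm^2 = 0.013220 m^2
Weight = rho * A = 7850 * 0.013220 = 103.777 kg/m

103.777 kg/m


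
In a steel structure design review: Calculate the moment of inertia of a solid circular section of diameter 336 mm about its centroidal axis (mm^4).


r = d / 2 = 336 / 2 = 168.0 mm
I = pi * r^4 / 4 = pi * 168.0^4 / 4
= 625643602.8 mm^4

625643602.8 mm^4


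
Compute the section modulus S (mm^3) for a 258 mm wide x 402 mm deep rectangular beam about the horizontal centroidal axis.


S = b * h^2 / 6
= 258 * 402^2 / 6
= 258 * 161604 / 6
= 6948972.0 mm^3

6948972.0 mm^3


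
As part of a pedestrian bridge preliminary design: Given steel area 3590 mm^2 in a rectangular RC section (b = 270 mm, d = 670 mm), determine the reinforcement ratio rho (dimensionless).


rho = As / (b * d)
= 3590 / (270 * 670)
= 3590 / 180900
= 0.019845 (dimensionless)

0.019845 (dimensionless)


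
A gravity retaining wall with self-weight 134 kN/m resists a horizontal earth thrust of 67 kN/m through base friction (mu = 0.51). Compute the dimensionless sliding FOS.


Resisting force = mu * W = 0.51 * 134 = 68.34 kN/m
FOS = Resisting / Driving = 68.34 / 67
= 1.02 (dimensionless)

1.02 (dimensionless)


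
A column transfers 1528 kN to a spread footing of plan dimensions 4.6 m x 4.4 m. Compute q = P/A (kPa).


A = 4.6 * 4.4 = 20.24 m^2
q = P / A = 1528 / 20.24
= 75.4941 kPa

75.4941 kPa


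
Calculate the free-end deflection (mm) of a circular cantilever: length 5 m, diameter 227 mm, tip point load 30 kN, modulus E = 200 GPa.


I = pi * d^4 / 64 = pi * 227^4 / 64 = 130338682.73 mm^4
L = 5000.0 mm, P = 30000.0 N, E = 200000.0 MPa
delta = P * L^3 / (3 * E * I)
= 30000.0 * 5000.0^3 / (3 * 200000.0 * 130338682.73)
= 47.952 mm

47.952 mm


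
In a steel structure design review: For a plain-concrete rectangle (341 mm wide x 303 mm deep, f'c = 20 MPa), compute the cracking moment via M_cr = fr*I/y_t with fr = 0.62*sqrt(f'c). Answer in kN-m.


fr = 0.62 * sqrt(20) = 0.62 * 4.4721 = 2.7727 MPa
I = 341 * 303^3 / 12 = 790498442.25 mm^4
y_t = 151.5 mm
M_cr = fr * I / y_t = 2.7727 * 790498442.25 / 151.5 N-mm
= 14.4676 kN-m

14.4676 kN-m


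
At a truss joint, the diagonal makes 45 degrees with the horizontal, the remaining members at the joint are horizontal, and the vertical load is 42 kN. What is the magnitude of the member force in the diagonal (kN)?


At the joint, only the diagonal has a vertical component, so vertical equilibrium gives:
F * sin(45) = 42
F = 42 / sin(45)
= 42 / 0.707107
= 59.4 kN

59.4 kN


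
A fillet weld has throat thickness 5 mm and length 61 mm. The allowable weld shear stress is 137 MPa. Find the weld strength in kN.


Strength = throat * length * allowable stress
= 5 * 61 * 137 N
= 41785 N
= 41.78 kN

41.78 kN


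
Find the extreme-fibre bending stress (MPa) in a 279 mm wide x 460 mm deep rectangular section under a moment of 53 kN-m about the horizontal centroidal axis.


I = b * h^3 / 12 = 279 * 460^3 / 12 = 2263062000.0 mm^4
y = h / 2 = 460 / 2 = 230.0 mm
M = 53 kN-m = 53000000.0 N-mm
sigma = M * y / I = 53000000.0 * 230.0 / 2263062000.0
= 5.39 MPa

5.39 MPa


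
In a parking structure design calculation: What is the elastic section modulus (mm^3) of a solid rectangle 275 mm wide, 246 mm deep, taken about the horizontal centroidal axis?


S = b * h^2 / 6
= 275 * 246^2 / 6
= 275 * 60516 / 6
= 2773650.0 mm^3

2773650.0 mm^3


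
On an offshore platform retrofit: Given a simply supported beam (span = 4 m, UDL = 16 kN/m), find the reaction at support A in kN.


Total load = w * L = 16 * 4 = 64 kN
By symmetry, each reaction R = total / 2 = 64 / 2 = 32.0 kN

32.0 kN


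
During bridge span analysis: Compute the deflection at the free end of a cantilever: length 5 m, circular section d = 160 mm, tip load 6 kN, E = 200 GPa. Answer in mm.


I = pi * d^4 / 64 = pi * 160^4 / 64 = 32169908.77 mm^4
L = 5000.0 mm, P = 6000.0 N, E = 200000.0 MPa
delta = P * L^3 / (3 * E * I)
= 6000.0 * 5000.0^3 / (3 * 200000.0 * 32169908.77)
= 38.8562 mm

38.8562 mm


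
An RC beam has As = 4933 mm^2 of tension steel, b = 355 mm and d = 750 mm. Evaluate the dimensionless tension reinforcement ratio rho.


rho = As / (b * d)
= 4933 / (355 * 750)
= 4933 / 266250
= 0.018528 (dimensionless)

0.018528 (dimensionless)


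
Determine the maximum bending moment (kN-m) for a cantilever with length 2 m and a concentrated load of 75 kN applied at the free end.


For a cantilever with a point load at the free end:
M_max = P * L = 75 * 2 = 150 kN-m

150 kN-m


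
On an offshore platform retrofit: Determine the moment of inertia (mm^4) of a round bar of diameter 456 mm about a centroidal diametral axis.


r = d / 2 = 456 / 2 = 228.0 mm
I = pi * r^4 / 4 = pi * 228.0^4 / 4
= 2122409932.34 mm^4

2122409932.34 mm^4


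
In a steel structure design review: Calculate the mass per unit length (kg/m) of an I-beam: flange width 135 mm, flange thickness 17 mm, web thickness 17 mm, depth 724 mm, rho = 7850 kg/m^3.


A_flanges = 2 * 135 * 17 = 4590 mm^2
A_web = (724 - 2 * 17) * 17 = 11730 mm^2
A_total = 4590 + 11730 = 16320 mm^2 = 0.016320 m^2
Weight = rho * A = 7850 * 0.016320 = 128.112 kg/m

128.112 kg/m


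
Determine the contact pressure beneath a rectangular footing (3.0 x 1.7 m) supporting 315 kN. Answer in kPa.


A = 3.0 * 1.7 = 5.1 m^2
q = P / A = 315 / 5.1
= 61.7647 kPa

61.7647 kPa


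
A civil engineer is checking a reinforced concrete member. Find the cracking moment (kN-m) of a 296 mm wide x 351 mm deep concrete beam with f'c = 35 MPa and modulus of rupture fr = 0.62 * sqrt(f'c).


fr = 0.62 * sqrt(35) = 0.62 * 5.9161 = 3.668 MPa
I = 296 * 351^3 / 12 = 1066674258.0 mm^4
y_t = 175.5 mm
M_cr = fr * I / y_t = 3.668 * 1066674258.0 / 175.5 N-mm
= 22.2936 kN-m

22.2936 kN-m


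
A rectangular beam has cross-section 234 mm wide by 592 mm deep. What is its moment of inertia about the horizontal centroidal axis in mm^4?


I = b * h^3 / 12
= 234 * 592^3 / 12
= 234 * 207474688 / 12
= 4045756416.0 mm^4

4045756416.0 mm^4


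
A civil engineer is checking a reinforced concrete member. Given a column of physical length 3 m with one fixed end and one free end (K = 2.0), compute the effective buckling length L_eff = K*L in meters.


L_eff = K * L
= 2.0 * 3
= 6.0 m

6.0 m


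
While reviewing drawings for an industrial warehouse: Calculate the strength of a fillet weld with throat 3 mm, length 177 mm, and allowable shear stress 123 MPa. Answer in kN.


Strength = throat * length * allowable stress
= 3 * 177 * 123 N
= 65313 N
= 65.31 kN

65.31 kN


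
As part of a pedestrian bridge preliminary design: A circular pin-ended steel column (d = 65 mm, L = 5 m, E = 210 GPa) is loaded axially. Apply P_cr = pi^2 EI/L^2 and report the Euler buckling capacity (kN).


I = pi * d^4 / 64 = 876240.51 mm^4
L = 5000.0 mm
P_cr = pi^2 * E * I / L^2
= 9.8696 * 210000.0 * 876240.51 / 5000.0^2
= 72644.44 N = 72.6444 kN

72.6444 kN


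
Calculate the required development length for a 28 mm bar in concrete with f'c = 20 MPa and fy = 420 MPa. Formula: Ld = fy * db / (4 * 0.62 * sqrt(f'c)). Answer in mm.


Ld = (fy * db) / (4 * 0.62 * sqrt(f'c))
= (420 * 28) / (4 * 0.62 * sqrt(20))
= 11760 / 11.0909
= 1060.33 mm

1060.33 mm


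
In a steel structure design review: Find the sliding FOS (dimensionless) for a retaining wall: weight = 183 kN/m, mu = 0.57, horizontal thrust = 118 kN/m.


Resisting force = mu * W = 0.57 * 183 = 104.31 kN/m
FOS = Resisting / Driving = 104.31 / 118
= 0.884 (dimensionless)

0.884 (dimensionless)


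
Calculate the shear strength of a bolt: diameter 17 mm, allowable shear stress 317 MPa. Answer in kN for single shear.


A = pi * d^2 / 4 = pi * 17^2 / 4 = 226.9801 mm^2
V = f_v * A / 1000 = 317 * 226.9801 / 1000
= 71.9527 kN

71.9527 kN


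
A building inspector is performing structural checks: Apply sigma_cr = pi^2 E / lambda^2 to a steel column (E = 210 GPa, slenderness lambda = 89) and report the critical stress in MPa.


sigma_cr = pi^2 * E / lambda^2
= 9.8696 * 210000.0 / 89^2
= 9.8696 * 210000.0 / 7921
= 261.661 MPa

261.661 MPa


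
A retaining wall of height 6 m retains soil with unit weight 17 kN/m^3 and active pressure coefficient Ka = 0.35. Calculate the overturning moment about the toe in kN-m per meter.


Pa = 0.5 * Ka * gamma * H^2
= 0.5 * 0.35 * 17 * 6^2
= 107.1 kN/m
Arm = H / 3 = 6 / 3 = 2.0 m
Mo = Pa * arm = Pa * H / 3 = 107.1 * 6 / 3 = 214.2 kN-m/m

214.2 kN-m/m


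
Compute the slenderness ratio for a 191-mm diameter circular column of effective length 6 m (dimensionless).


Radius of gyration r = d / 4 = 191 / 4 = 47.75 mm
L_eff = 6000.0 mm
Slenderness ratio = L / r = 6000.0 / 47.75 = 125.65 (dimensionless)

125.65 (dimensionless)


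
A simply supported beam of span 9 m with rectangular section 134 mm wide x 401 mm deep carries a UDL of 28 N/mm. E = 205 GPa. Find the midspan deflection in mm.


I = 134 * 401^3 / 12 = 720040077.83 mm^4
L = 9000.0 mm, w = 28 N/mm, E = 205000.0 MPa
delta = 5 * w * L^4 / (384 * E * I)
= 5 * 28 * 9000.0^4 / (384 * 205000.0 * 720040077.83)
= 16.2053 mm

16.2053 mm


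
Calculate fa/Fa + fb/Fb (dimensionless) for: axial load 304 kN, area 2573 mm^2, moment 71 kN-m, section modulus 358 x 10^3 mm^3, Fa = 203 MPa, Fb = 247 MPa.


f_a = P / A = 304000.0 / 2573 = 118.15 MPa
f_b = M / S = 71000000.0 / 358000.0 = 198.324 MPa
Ratio = f_a / Fa + f_b / Fb
= 118.15 / 203 + 198.324 / 247
= 1.385 (dimensionless)

1.385 (dimensionless)


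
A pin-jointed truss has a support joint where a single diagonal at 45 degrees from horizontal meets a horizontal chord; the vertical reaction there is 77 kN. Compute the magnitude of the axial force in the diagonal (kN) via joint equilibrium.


At the joint, only the diagonal has a vertical component, so vertical equilibrium gives:
F * sin(45) = 77
F = 77 / sin(45)
= 77 / 0.707107
= 108.89 kN

108.89 kN


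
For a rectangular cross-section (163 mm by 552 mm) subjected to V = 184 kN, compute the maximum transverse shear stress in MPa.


A = b * h = 163 * 552 = 89976 mm^2
V = 184 kN = 184000.0 N
tau_max = 1.5 * V / A = 1.5 * 184000.0 / 89976
= 3.0675 MPa

3.0675 MPa


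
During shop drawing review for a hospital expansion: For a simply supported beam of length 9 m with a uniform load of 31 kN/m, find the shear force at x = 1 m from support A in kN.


R_A = w * L / 2 = 31 * 9 / 2 = 139.5 kN
V(x) = R_A - w * x = 139.5 - 31 * 1
= 108.5 kN

108.5 kN


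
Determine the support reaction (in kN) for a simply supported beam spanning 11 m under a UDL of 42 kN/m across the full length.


Total load = w * L = 42 * 11 = 462 kN
By symmetry, each reaction R = total / 2 = 462 / 2 = 231.0 kN

231.0 kN


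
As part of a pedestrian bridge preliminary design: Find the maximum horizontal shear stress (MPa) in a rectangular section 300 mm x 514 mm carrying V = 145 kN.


A = b * h = 300 * 514 = 154200 mm^2
V = 145 kN = 145000.0 N
tau_max = 1.5 * V / A = 1.5 * 145000.0 / 154200
= 1.4105 MPa

1.4105 MPa


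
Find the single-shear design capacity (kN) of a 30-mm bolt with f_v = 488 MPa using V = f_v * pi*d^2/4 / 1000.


A = pi * d^2 / 4 = pi * 30^2 / 4 = 706.8583 mm^2
V = f_v * A / 1000 = 488 * 706.8583 / 1000
= 344.9469 kN

344.9469 kN


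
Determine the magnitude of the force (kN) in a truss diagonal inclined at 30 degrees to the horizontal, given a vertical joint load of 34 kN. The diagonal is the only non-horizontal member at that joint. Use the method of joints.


At the joint, only the diagonal has a vertical component, so vertical equilibrium gives:
F * sin(30) = 34
F = 34 / sin(30)
= 34 / 0.5
= 68.0 kN

68.0 kN


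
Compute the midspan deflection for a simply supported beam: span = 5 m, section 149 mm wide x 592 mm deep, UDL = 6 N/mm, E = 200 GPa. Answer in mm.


I = 149 * 592^3 / 12 = 2576144042.67 mm^4
L = 5000.0 mm, w = 6 N/mm, E = 200000.0 MPa
delta = 5 * w * L^4 / (384 * E * I)
= 5 * 6 * 5000.0^4 / (384 * 200000.0 * 2576144042.67)
= 0.0948 mm

0.0948 mm


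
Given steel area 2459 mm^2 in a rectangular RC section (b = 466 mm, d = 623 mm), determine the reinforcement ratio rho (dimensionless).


rho = As / (b * d)
= 2459 / (466 * 623)
= 2459 / 290318
= 0.00847 (dimensionless)

0.00847 (dimensionless)


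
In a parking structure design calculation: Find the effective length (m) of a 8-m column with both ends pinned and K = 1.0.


L_eff = K * L
= 1.0 * 8
= 8.0 m

8.0 m


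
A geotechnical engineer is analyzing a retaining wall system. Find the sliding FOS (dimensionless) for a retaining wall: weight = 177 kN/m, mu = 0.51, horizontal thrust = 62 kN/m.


Resisting force = mu * W = 0.51 * 177 = 90.27 kN/m
FOS = Resisting / Driving = 90.27 / 62
= 1.456 (dimensionless)

1.456 (dimensionless)


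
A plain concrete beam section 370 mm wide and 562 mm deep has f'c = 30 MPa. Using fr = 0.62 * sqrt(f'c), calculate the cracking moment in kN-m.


fr = 0.62 * sqrt(30) = 0.62 * 5.4772 = 3.3959 MPa
I = 370 * 562^3 / 12 = 5473050113.33 mm^4
y_t = 281.0 mm
M_cr = fr * I / y_t = 3.3959 * 5473050113.33 / 281.0 N-mm
= 66.1417 kN-m

66.1417 kN-m


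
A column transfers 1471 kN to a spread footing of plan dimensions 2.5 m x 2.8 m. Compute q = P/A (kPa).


A = 2.5 * 2.8 = 7.0 m^2
q = P / A = 1471 / 7.0
= 210.1429 kPa

210.1429 kPa


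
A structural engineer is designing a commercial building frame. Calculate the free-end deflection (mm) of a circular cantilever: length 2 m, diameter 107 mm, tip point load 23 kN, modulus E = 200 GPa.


I = pi * d^4 / 64 = pi * 107^4 / 64 = 6434354.87 mm^4
L = 2000.0 mm, P = 23000.0 N, E = 200000.0 MPa
delta = P * L^3 / (3 * E * I)
= 23000.0 * 2000.0^3 / (3 * 200000.0 * 6434354.87)
= 47.6608 mm

47.6608 mm


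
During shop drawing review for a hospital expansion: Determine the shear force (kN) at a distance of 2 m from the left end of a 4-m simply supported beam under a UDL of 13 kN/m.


R_A = w * L / 2 = 13 * 4 / 2 = 26.0 kN
V(x) = R_A - w * x = 26.0 - 13 * 2
= 0.0 kN

0.0 kN


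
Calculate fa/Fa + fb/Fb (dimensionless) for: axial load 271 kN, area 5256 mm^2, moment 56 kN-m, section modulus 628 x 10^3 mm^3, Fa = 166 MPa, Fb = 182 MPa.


f_a = P / A = 271000.0 / 5256 = 51.5601 MPa
f_b = M / S = 56000000.0 / 628000.0 = 89.172 MPa
Ratio = f_a / Fa + f_b / Fb
= 51.5601 / 166 + 89.172 / 182
= 0.8006 (dimensionless)

0.8006 (dimensionless)


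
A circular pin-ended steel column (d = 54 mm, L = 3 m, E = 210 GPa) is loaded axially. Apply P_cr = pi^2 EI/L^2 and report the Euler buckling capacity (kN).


I = pi * d^4 / 64 = 417392.79 mm^4
L = 3000.0 mm
P_cr = pi^2 * E * I / L^2
= 9.8696 * 210000.0 * 417392.79 / 3000.0^2
= 96121.71 N = 96.1217 kN

96.1217 kN


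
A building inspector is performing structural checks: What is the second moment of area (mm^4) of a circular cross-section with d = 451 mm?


r = d / 2 = 451 / 2 = 225.5 mm
I = pi * r^4 / 4 = pi * 225.5^4 / 4
= 2030841671.35 mm^4

2030841671.35 mm^4


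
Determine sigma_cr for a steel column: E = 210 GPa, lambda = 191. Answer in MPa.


sigma_cr = pi^2 * E / lambda^2
= 9.8696 * 210000.0 / 191^2
= 9.8696 * 210000.0 / 36481
= 56.8136 MPa

56.8136 MPa


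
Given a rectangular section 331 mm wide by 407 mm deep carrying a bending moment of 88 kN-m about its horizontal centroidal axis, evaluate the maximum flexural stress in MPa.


I = b * h^3 / 12 = 331 * 407^3 / 12 = 1859644694.42 mm^4
y = h / 2 = 407 / 2 = 203.5 mm
M = 88 kN-m = 88000000.0 N-mm
sigma = M * y / I = 88000000.0 * 203.5 / 1859644694.42
= 9.63 MPa

9.63 MPa


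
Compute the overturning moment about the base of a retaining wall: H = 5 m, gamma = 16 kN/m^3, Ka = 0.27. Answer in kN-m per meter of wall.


Pa = 0.5 * Ka * gamma * H^2
= 0.5 * 0.27 * 16 * 5^2
= 54.0 kN/m
Arm = H / 3 = 5 / 3 = 1.6667 m
Mo = Pa * arm = Pa * H / 3 = 54.0 * 5 / 3 = 90.0 kN-m/m

90.0 kN-m/m


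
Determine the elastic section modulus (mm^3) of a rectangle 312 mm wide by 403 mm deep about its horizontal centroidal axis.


S = b * h^2 / 6
= 312 * 403^2 / 6
= 312 * 162409 / 6
= 8445268.0 mm^3

8445268.0 mm^3


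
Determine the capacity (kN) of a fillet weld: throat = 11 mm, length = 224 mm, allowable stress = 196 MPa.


Strength = throat * length * allowable stress
= 11 * 224 * 196 N
= 482944 N
= 482.94 kN

482.94 kN


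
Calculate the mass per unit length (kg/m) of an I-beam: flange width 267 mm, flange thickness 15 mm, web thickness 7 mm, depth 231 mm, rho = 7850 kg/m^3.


A_flanges = 2 * 267 * 15 = 8010 mm^2
A_web = (231 - 2 * 15) * 7 = 1407 mm^2
A_total = 8010 + 1407 = 9417 mm^2 = 0.009417 m^2
Weight = rho * A = 7850 * 0.009417 = 73.9235 kg/m

73.9235 kg/m


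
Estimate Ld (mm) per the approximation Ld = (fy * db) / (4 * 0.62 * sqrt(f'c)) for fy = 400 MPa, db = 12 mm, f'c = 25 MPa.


Ld = (fy * db) / (4 * 0.62 * sqrt(f'c))
= (400 * 12) / (4 * 0.62 * sqrt(25))
= 4800 / 12.4
= 387.1 mm

387.1 mm


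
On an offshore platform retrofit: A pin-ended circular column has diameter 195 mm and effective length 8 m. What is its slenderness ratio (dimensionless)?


Radius of gyration r = d / 4 = 195 / 4 = 48.75 mm
L_eff = 8000.0 mm
Slenderness ratio = L / r = 8000.0 / 48.75 = 164.1 (dimensionless)

164.1 (dimensionless)


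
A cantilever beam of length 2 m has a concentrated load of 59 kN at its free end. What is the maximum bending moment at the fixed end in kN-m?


For a cantilever with a point load at the free end:
M_max = P * L = 59 * 2 = 118 kN-m

118 kN-m


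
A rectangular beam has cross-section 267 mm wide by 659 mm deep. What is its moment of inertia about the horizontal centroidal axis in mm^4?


I = b * h^3 / 12
= 267 * 659^3 / 12
= 267 * 286191179 / 12
= 6367753732.75 mm^4

6367753732.75 mm^4


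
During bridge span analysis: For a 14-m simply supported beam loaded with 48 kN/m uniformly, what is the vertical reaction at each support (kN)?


Total load = w * L = 48 * 14 = 672 kN
By symmetry, each reaction R = total / 2 = 672 / 2 = 336.0 kN

336.0 kN


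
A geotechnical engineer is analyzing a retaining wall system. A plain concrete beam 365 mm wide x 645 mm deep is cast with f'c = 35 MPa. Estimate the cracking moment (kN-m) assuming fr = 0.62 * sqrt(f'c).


fr = 0.62 * sqrt(35) = 0.62 * 5.9161 = 3.668 MPa
I = 365 * 645^3 / 12 = 8161890468.75 mm^4
y_t = 322.5 mm
M_cr = fr * I / y_t = 3.668 * 8161890468.75 / 322.5 N-mm
= 92.8297 kN-m

92.8297 kN-m


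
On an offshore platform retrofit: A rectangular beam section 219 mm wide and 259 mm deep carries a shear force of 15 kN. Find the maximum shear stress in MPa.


A = b * h = 219 * 259 = 56721 mm^2
V = 15 kN = 15000.0 N
tau_max = 1.5 * V / A = 1.5 * 15000.0 / 56721
= 0.3967 MPa

0.3967 MPa


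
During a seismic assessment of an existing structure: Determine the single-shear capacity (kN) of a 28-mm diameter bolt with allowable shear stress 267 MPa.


A = pi * d^2 / 4 = pi * 28^2 / 4 = 615.7522 mm^2
V = f_v * A / 1000 = 267 * 615.7522 / 1000
= 164.4058 kN

164.4058 kN


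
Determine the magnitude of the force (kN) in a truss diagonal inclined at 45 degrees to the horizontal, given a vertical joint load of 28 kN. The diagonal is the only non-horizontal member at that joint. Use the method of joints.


At the joint, only the diagonal has a vertical component, so vertical equilibrium gives:
F * sin(45) = 28
F = 28 / sin(45)
= 28 / 0.707107
= 39.6 kN

39.6 kN


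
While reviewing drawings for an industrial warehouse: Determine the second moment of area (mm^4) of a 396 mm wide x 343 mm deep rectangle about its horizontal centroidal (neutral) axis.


I = b * h^3 / 12
= 396 * 343^3 / 12
= 396 * 40353607 / 12
= 1331669031.0 mm^4

1331669031.0 mm^4


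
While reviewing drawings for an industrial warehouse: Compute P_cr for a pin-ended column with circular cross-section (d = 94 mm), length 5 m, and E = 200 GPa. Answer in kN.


I = pi * d^4 / 64 = 3832492.5 mm^4
L = 5000.0 mm
P_cr = pi^2 * E * I / L^2
= 9.8696 * 200000.0 * 3832492.5 / 5000.0^2
= 302601.48 N = 302.6015 kN

302.6015 kN


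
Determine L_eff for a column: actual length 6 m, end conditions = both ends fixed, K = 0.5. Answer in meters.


L_eff = K * L
= 0.5 * 6
= 3.0 m

3.0 m


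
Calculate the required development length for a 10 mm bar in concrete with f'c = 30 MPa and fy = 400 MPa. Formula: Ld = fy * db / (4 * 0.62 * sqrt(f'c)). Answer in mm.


Ld = (fy * db) / (4 * 0.62 * sqrt(f'c))
= (400 * 10) / (4 * 0.62 * sqrt(30))
= 4000 / 13.5835
= 294.47 mm

294.47 mm


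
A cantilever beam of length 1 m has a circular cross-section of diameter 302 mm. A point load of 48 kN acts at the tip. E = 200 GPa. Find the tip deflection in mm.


I = pi * d^4 / 64 = pi * 302^4 / 64 = 408317196.2 mm^4
L = 1000.0 mm, P = 48000.0 N, E = 200000.0 MPa
delta = P * L^3 / (3 * E * I)
= 48000.0 * 1000.0^3 / (3 * 200000.0 * 408317196.2)
= 0.1959 mm

0.1959 mm


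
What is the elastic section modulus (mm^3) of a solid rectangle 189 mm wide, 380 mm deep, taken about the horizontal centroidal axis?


S = b * h^2 / 6
= 189 * 380^2 / 6
= 189 * 144400 / 6
= 4548600.0 mm^3

4548600.0 mm^3


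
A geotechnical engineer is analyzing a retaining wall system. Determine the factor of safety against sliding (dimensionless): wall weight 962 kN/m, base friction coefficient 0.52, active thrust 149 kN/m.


Resisting force = mu * W = 0.52 * 962 = 500.24 kN/m
FOS = Resisting / Driving = 500.24 / 149
= 3.3573 (dimensionless)

3.3573 (dimensionless)


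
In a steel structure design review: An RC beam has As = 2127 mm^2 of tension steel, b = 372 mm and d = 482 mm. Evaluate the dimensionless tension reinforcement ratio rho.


rho = As / (b * d)
= 2127 / (372 * 482)
= 2127 / 179304
= 0.011863 (dimensionless)

0.011863 (dimensionless)


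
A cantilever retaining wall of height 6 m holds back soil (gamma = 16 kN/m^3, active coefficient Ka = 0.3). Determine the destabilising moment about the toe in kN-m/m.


Pa = 0.5 * Ka * gamma * H^2
= 0.5 * 0.3 * 16 * 6^2
= 86.4 kN/m
Arm = H / 3 = 6 / 3 = 2.0 m
Mo = Pa * arm = Pa * H / 3 = 86.4 * 6 / 3 = 172.8 kN-m/m

172.8 kN-m/m


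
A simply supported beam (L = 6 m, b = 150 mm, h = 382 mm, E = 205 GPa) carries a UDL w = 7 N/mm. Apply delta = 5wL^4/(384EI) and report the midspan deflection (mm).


I = 150 * 382^3 / 12 = 696787100.0 mm^4
L = 6000.0 mm, w = 7 N/mm, E = 205000.0 MPa
delta = 5 * w * L^4 / (384 * E * I)
= 5 * 7 * 6000.0^4 / (384 * 205000.0 * 696787100.0)
= 0.827 mm

0.827 mm


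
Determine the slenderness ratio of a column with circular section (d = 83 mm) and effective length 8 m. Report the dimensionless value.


Radius of gyration r = d / 4 = 83 / 4 = 20.75 mm
L_eff = 8000.0 mm
Slenderness ratio = L / r = 8000.0 / 20.75 = 385.54 (dimensionless)

385.54 (dimensionless)


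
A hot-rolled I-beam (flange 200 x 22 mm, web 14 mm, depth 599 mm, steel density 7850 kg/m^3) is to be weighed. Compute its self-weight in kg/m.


A_flanges = 2 * 200 * 22 = 8800 mm^2
A_web = (599 - 2 * 22) * 14 = 7770 mm^2
A_total = 8800 + 7770 = 16570 mm^2 = 0.016570 m^2
Weight = rho * A = 7850 * 0.016570 = 130.0745 kg/m

130.0745 kg/m


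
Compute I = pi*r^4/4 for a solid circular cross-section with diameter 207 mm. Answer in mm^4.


r = d / 2 = 207 / 2 = 103.5 mm
I = pi * r^4 / 4 = pi * 103.5^4 / 4
= 90126245.71 mm^4

90126245.71 mm^4


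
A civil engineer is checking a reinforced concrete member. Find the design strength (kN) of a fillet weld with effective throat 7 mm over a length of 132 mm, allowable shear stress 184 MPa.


Strength = throat * length * allowable stress
= 7 * 132 * 184 N
= 170016 N
= 170.02 kN

170.02 kN


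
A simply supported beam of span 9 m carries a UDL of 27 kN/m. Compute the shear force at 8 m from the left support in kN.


R_A = w * L / 2 = 27 * 9 / 2 = 121.5 kN
V(x) = R_A - w * x = 121.5 - 27 * 8
= -94.5 kN

-94.5 kN


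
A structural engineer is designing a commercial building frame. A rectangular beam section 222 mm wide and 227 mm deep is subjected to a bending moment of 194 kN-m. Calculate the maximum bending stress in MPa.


I = b * h^3 / 12 = 222 * 227^3 / 12 = 216396035.5 mm^4
y = h / 2 = 227 / 2 = 113.5 mm
M = 194 kN-m = 194000000.0 N-mm
sigma = M * y / I = 194000000.0 * 113.5 / 216396035.5
= 101.75 MPa

101.75 MPa


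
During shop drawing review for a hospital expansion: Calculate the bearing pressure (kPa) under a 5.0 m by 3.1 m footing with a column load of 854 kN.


A = 5.0 * 3.1 = 15.5 m^2
q = P / A = 854 / 15.5
= 55.0968 kPa

55.0968 kPa


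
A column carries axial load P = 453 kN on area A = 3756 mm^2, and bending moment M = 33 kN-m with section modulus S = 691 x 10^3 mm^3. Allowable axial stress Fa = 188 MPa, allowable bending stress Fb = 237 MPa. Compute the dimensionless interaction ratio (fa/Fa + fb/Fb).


f_a = P / A = 453000.0 / 3756 = 120.607 MPa
f_b = M / S = 33000000.0 / 691000.0 = 47.7569 MPa
Ratio = f_a / Fa + f_b / Fb
= 120.607 / 188 + 47.7569 / 237
= 0.843 (dimensionless)

0.843 (dimensionless)


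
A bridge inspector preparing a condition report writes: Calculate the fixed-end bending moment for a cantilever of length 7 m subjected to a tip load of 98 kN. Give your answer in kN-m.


For a cantilever with a point load at the free end:
M_max = P * L = 98 * 7 = 686 kN-m

686 kN-m


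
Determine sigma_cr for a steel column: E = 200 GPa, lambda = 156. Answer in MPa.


sigma_cr = pi^2 * E / lambda^2
= 9.8696 * 200000.0 / 156^2
= 9.8696 * 200000.0 / 24336
= 81.1111 MPa

81.1111 MPa


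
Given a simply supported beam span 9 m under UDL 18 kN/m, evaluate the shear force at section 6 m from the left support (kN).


R_A = w * L / 2 = 18 * 9 / 2 = 81.0 kN
V(x) = R_A - w * x = 81.0 - 18 * 6
= -27.0 kN

-27.0 kN


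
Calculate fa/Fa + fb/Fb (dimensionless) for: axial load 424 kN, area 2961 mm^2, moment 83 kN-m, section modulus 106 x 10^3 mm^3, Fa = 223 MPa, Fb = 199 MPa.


f_a = P / A = 424000.0 / 2961 = 143.1949 MPa
f_b = M / S = 83000000.0 / 106000.0 = 783.0189 MPa
Ratio = f_a / Fa + f_b / Fb
= 143.1949 / 223 + 783.0189 / 199
= 4.5769 (dimensionless)

4.5769 (dimensionless)


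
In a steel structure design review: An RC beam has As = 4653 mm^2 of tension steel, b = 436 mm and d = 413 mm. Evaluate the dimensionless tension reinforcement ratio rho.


rho = As / (b * d)
= 4653 / (436 * 413)
= 4653 / 180068
= 0.02584 (dimensionless)

0.02584 (dimensionless)


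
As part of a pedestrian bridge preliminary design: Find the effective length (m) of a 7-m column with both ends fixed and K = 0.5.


L_eff = K * L
= 0.5 * 7
= 3.5 m

3.5 m


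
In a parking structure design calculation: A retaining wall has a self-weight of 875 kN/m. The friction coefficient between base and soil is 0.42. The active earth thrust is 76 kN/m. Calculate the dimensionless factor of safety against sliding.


Resisting force = mu * W = 0.42 * 875 = 367.5 kN/m
FOS = Resisting / Driving = 367.5 / 76
= 4.8355 (dimensionless)

4.8355 (dimensionless)


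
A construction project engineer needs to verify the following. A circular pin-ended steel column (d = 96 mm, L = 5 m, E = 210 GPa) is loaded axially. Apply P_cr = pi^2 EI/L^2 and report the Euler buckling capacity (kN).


I = pi * d^4 / 64 = 4169220.18 mm^4
L = 5000.0 mm
P_cr = pi^2 * E * I / L^2
= 9.8696 * 210000.0 * 4169220.18 / 5000.0^2
= 345647.85 N = 345.6479 kN

345.6479 kN


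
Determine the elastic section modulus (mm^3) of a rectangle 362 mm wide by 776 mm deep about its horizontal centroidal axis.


S = b * h^2 / 6
= 362 * 776^2 / 6
= 362 * 602176 / 6
= 36331285.33 mm^3

36331285.33 mm^3


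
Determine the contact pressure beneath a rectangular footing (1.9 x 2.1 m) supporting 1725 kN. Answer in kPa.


A = 1.9 * 2.1 = 3.99 m^2
q = P / A = 1725 / 3.99
= 432.3308 kPa

432.3308 kPa


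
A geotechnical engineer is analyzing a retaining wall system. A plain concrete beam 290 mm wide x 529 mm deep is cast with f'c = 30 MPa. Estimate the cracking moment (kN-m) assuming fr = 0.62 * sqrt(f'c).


fr = 0.62 * sqrt(30) = 0.62 * 5.4772 = 3.3959 MPa
I = 290 * 529^3 / 12 = 3577533984.17 mm^4
y_t = 264.5 mm
M_cr = fr * I / y_t = 3.3959 * 3577533984.17 / 264.5 N-mm
= 45.9315 kN-m

45.9315 kN-m


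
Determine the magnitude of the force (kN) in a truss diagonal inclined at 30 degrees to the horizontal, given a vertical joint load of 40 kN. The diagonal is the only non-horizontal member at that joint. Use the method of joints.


At the joint, only the diagonal has a vertical component, so vertical equilibrium gives:
F * sin(30) = 40
F = 40 / sin(30)
= 40 / 0.5
= 80.0 kN

80.0 kN


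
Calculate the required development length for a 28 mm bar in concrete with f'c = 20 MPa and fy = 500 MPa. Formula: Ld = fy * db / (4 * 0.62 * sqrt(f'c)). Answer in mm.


Ld = (fy * db) / (4 * 0.62 * sqrt(f'c))
= (500 * 28) / (4 * 0.62 * sqrt(20))
= 14000 / 11.0909
= 1262.3 mm

1262.3 mm


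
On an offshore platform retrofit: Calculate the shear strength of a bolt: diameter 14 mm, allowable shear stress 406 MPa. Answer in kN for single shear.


A = pi * d^2 / 4 = pi * 14^2 / 4 = 153.938 mm^2
V = f_v * A / 1000 = 406 * 153.938 / 1000
= 62.4988 kN

62.4988 kN


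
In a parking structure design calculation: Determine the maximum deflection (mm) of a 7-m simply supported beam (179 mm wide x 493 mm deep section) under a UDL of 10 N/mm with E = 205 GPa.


I = 179 * 493^3 / 12 = 1787362091.92 mm^4
L = 7000.0 mm, w = 10 N/mm, E = 205000.0 MPa
delta = 5 * w * L^4 / (384 * E * I)
= 5 * 10 * 7000.0^4 / (384 * 205000.0 * 1787362091.92)
= 0.8532 mm

0.8532 mm


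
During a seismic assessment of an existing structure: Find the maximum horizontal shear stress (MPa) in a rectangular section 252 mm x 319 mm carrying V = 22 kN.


A = b * h = 252 * 319 = 80388 mm^2
V = 22 kN = 22000.0 N
tau_max = 1.5 * V / A = 1.5 * 22000.0 / 80388
= 0.4105 MPa

0.4105 MPa


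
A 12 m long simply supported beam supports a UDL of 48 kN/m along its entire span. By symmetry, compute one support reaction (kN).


Total load = w * L = 48 * 12 = 576 kN
By symmetry, each reaction R = total / 2 = 576 / 2 = 288.0 kN

288.0 kN


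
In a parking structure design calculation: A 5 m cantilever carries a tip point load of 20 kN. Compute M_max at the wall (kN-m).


For a cantilever with a point load at the free end:
M_max = P * L = 20 * 5 = 100 kN-m

100 kN-m


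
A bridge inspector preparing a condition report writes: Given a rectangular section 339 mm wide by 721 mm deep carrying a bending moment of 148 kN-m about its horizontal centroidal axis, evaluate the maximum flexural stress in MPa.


I = b * h^3 / 12 = 339 * 721^3 / 12 = 10588251448.25 mm^4
y = h / 2 = 721 / 2 = 360.5 mm
M = 148 kN-m = 148000000.0 N-mm
sigma = M * y / I = 148000000.0 * 360.5 / 10588251448.25
= 5.04 MPa

5.04 MPa


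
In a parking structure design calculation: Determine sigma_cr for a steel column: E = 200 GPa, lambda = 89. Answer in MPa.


sigma_cr = pi^2 * E / lambda^2
= 9.8696 * 200000.0 / 89^2
= 9.8696 * 200000.0 / 7921
= 249.201 MPa

249.201 MPa


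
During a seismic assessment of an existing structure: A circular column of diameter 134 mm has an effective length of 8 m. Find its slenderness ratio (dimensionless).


Radius of gyration r = d / 4 = 134 / 4 = 33.5 mm
L_eff = 8000.0 mm
Slenderness ratio = L / r = 8000.0 / 33.5 = 238.81 (dimensionless)

238.81 (dimensionless)


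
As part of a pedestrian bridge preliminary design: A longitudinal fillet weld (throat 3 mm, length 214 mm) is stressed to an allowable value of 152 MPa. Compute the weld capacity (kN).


Strength = throat * length * allowable stress
= 3 * 214 * 152 N
= 97584 N
= 97.58 kN

97.58 kN


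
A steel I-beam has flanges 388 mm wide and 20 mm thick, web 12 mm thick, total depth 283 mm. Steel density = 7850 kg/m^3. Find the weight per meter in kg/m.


A_flanges = 2 * 388 * 20 = 15520 mm^2
A_web = (283 - 2 * 20) * 12 = 2916 mm^2
A_total = 15520 + 2916 = 18436 mm^2 = 0.018436 m^2
Weight = rho * A = 7850 * 0.018436 = 144.7226 kg/m

144.7226 kg/m


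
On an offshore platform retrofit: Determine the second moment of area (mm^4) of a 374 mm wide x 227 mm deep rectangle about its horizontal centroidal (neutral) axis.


I = b * h^3 / 12
= 374 * 227^3 / 12
= 374 * 11697083 / 12
= 364559086.83 mm^4

364559086.83 mm^4


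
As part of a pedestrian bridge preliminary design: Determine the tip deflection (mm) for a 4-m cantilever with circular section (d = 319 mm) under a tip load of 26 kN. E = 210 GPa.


I = pi * d^4 / 64 = pi * 319^4 / 64 = 508314655.12 mm^4
L = 4000.0 mm, P = 26000.0 N, E = 210000.0 MPa
delta = P * L^3 / (3 * E * I)
= 26000.0 * 4000.0^3 / (3 * 210000.0 * 508314655.12)
= 5.1961 mm

5.1961 mm


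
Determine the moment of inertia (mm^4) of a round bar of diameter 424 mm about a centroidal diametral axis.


r = d / 2 = 424 / 2 = 212.0 mm
I = pi * r^4 / 4 = pi * 212.0^4 / 4
= 1586475337.14 mm^4

1586475337.14 mm^4


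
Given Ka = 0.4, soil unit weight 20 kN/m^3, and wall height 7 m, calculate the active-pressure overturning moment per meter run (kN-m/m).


Pa = 0.5 * Ka * gamma * H^2
= 0.5 * 0.4 * 20 * 7^2
= 196.0 kN/m
Arm = H / 3 = 7 / 3 = 2.3333 m
Mo = Pa * arm = Pa * H / 3 = 196.0 * 7 / 3 = 457.3333 kN-m/m

457.3333 kN-m/m


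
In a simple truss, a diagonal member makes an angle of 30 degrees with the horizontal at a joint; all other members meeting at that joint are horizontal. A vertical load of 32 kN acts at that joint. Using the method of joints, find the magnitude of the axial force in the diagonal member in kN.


At the joint, only the diagonal has a vertical component, so vertical equilibrium gives:
F * sin(30) = 32
F = 32 / sin(30)
= 32 / 0.5
= 64.0 kN

64.0 kN


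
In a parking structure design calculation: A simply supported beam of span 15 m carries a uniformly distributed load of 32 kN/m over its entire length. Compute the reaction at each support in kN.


Total load = w * L = 32 * 15 = 480 kN
By symmetry, each reaction R = total / 2 = 480 / 2 = 240.0 kN

240.0 kN


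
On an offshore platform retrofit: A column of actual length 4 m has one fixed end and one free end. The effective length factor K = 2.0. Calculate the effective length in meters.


L_eff = K * L
= 2.0 * 4
= 8.0 m

8.0 m


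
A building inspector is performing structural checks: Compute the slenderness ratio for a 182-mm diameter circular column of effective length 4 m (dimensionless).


Radius of gyration r = d / 4 = 182 / 4 = 45.5 mm
L_eff = 4000.0 mm
Slenderness ratio = L / r = 4000.0 / 45.5 = 87.91 (dimensionless)

87.91 (dimensionless)


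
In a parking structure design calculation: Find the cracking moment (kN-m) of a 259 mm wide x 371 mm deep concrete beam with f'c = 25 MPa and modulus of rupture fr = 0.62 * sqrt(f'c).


fr = 0.62 * sqrt(25) = 0.62 * 5.0 = 3.1 MPa
I = 259 * 371^3 / 12 = 1102148837.42 mm^4
y_t = 185.5 mm
M_cr = fr * I / y_t = 3.1 * 1102148837.42 / 185.5 N-mm
= 18.4187 kN-m

18.4187 kN-m


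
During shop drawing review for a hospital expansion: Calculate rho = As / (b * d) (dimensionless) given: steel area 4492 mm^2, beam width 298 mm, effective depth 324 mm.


rho = As / (b * d)
= 4492 / (298 * 324)
= 4492 / 96552
= 0.046524 (dimensionless)

0.046524 (dimensionless)


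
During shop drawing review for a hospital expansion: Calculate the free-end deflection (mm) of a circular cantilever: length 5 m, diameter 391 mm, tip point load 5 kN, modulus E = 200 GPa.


I = pi * d^4 / 64 = pi * 391^4 / 64 = 1147299827.52 mm^4
L = 5000.0 mm, P = 5000.0 N, E = 200000.0 MPa
delta = P * L^3 / (3 * E * I)
= 5000.0 * 5000.0^3 / (3 * 200000.0 * 1147299827.52)
= 0.9079 mm

0.9079 mm


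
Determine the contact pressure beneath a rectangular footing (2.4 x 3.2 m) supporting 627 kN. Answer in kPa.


A = 2.4 * 3.2 = 7.68 m^2
q = P / A = 627 / 7.68
= 81.6406 kPa

81.6406 kPa


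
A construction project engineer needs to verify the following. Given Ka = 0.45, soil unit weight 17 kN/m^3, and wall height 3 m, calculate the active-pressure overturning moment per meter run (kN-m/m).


Pa = 0.5 * Ka * gamma * H^2
= 0.5 * 0.45 * 17 * 3^2
= 34.425 kN/m
Arm = H / 3 = 3 / 3 = 1.0 m
Mo = Pa * arm = Pa * H / 3 = 34.425 * 3 / 3 = 34.425 kN-m/m

34.425 kN-m/m


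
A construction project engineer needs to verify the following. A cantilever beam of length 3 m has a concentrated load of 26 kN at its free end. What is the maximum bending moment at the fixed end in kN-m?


For a cantilever with a point load at the free end:
M_max = P * L = 26 * 3 = 78 kN-m

78 kN-m


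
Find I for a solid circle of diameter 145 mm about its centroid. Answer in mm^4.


r = d / 2 = 145 / 2 = 72.5 mm
I = pi * r^4 / 4 = pi * 72.5^4 / 4
= 21699109.31 mm^4

21699109.31 mm^4


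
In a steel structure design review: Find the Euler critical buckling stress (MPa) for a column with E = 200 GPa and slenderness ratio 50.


sigma_cr = pi^2 * E / lambda^2
= 9.8696 * 200000.0 / 50^2
= 9.8696 * 200000.0 / 2500
= 789.5684 MPa

789.5684 MPa


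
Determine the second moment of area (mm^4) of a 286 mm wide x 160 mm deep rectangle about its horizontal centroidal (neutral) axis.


I = b * h^3 / 12
= 286 * 160^3 / 12
= 286 * 4096000 / 12
= 97621333.33 mm^4

97621333.33 mm^4


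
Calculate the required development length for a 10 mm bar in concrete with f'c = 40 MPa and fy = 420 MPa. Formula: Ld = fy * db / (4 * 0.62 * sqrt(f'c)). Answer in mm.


Ld = (fy * db) / (4 * 0.62 * sqrt(f'c))
= (420 * 10) / (4 * 0.62 * sqrt(40))
= 4200 / 15.6849
= 267.77 mm

267.77 mm


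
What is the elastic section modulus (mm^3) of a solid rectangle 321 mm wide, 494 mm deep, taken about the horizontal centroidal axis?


S = b * h^2 / 6
= 321 * 494^2 / 6
= 321 * 244036 / 6
= 13055926.0 mm^3

13055926.0 mm^3


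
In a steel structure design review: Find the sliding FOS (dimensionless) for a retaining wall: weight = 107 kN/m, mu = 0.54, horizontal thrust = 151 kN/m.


Resisting force = mu * W = 0.54 * 107 = 57.78 kN/m
FOS = Resisting / Driving = 57.78 / 151
= 0.3826 (dimensionless)

0.3826 (dimensionless)


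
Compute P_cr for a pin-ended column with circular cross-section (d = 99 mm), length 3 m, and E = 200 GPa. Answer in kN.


I = pi * d^4 / 64 = 4715314.64 mm^4
L = 3000.0 mm
P_cr = pi^2 * E * I / L^2
= 9.8696 * 200000.0 * 4715314.64 / 3000.0^2
= 1034184.22 N = 1034.1842 kN

1034.1842 kN


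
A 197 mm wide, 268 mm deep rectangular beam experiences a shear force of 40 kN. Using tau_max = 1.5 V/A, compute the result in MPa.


A = b * h = 197 * 268 = 52796 mm^2
V = 40 kN = 40000.0 N
tau_max = 1.5 * V / A = 1.5 * 40000.0 / 52796
= 1.1364 MPa

1.1364 MPa


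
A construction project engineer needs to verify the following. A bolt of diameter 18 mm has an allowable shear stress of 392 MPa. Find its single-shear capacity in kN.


A = pi * d^2 / 4 = pi * 18^2 / 4 = 254.469 mm^2
V = f_v * A / 1000 = 392 * 254.469 / 1000
= 99.7518 kN

99.7518 kN


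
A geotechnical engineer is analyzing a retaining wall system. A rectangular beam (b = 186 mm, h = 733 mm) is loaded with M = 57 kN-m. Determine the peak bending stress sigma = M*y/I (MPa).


I = b * h^3 / 12 = 186 * 733^3 / 12 = 6104408973.5 mm^4
y = h / 2 = 733 / 2 = 366.5 mm
M = 57 kN-m = 57000000.0 N-mm
sigma = M * y / I = 57000000.0 * 366.5 / 6104408973.5
= 3.42 MPa

3.42 MPa


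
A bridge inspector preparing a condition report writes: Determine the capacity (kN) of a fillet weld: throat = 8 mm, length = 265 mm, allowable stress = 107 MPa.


Strength = throat * length * allowable stress
= 8 * 265 * 107 N
= 226840 N
= 226.84 kN

226.84 kN
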